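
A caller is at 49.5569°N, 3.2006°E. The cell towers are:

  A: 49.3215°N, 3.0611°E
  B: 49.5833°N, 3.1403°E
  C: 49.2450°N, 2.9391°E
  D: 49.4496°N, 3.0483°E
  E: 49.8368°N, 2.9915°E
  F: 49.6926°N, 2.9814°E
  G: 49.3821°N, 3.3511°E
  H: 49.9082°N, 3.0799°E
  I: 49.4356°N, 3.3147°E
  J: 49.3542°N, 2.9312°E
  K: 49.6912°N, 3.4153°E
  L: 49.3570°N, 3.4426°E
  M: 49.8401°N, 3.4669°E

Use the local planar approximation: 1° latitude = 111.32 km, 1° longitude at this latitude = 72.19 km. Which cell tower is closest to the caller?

Distances from 49.5569°N, 3.2006°E:
A: √((-0.2354·111.32)² + (-0.1395·72.19)²) = √(686.687770 + 101.415071) = 28.0732 km
B: √((0.0264·111.32)² + (-0.0603·72.19)²) = √(8.636828 + 18.949105) = 5.2522 km
C: √((-0.3119·111.32)² + (-0.2615·72.19)²) = √(1205.527564 + 356.366991) = 39.5208 km
D: √((-0.1073·111.32)² + (-0.1523·72.19)²) = √(142.674329 + 120.879844) = 16.2344 km
E: √((0.2799·111.32)² + (-0.2091·72.19)²) = √(970.850128 + 227.856882) = 34.6223 km
F: √((0.1357·111.32)² + (-0.2192·72.19)²) = √(228.194982 + 250.400495) = 21.8768 km
G: √((-0.1748·111.32)² + (0.1505·72.19)²) = √(378.642407 + 118.039425) = 22.2864 km
H: √((0.3513·111.32)² + (-0.1207·72.19)²) = √(1529.335236 + 75.922172) = 40.0657 km
I: √((-0.1213·111.32)² + (0.1141·72.19)²) = √(182.334142 + 67.846176) = 15.8171 km
J: √((-0.2027·111.32)² + (-0.2694·72.19)²) = √(509.159549 + 378.224159) = 29.7890 km
K: √((0.1343·111.32)² + (0.2147·72.19)²) = √(223.510752 + 240.224984) = 21.5345 km
L: √((-0.1999·111.32)² + (0.2420·72.19)²) = √(495.190134 + 305.200201) = 28.2912 km
M: √((0.2832·111.32)² + (0.2663·72.19)²) = √(993.877579 + 369.569750) = 36.9249 km
Minimum: B at 5.2522 km.

B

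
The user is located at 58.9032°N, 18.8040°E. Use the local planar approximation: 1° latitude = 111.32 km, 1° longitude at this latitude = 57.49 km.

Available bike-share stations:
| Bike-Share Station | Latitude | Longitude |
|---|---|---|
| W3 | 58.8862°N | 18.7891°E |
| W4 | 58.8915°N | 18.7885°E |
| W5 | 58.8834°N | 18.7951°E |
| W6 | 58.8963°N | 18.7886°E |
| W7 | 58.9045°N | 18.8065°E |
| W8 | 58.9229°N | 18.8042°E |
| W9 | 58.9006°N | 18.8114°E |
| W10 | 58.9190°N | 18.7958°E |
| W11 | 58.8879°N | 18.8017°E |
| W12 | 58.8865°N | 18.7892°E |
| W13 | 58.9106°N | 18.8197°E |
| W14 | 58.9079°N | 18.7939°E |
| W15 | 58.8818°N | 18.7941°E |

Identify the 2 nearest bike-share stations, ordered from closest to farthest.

W7, W9

Distances from 58.9032°N, 18.8040°E:
W3: √((-0.0170·111.32)² + (-0.0149·57.49)²) = √(3.581329 + 0.733765) = 2.0773 km
W4: √((-0.0117·111.32)² + (-0.0155·57.49)²) = √(1.696360 + 0.794050) = 1.5781 km
W5: √((-0.0198·111.32)² + (-0.0089·57.49)²) = √(4.858216 + 0.261797) = 2.2627 km
W6: √((-0.0069·111.32)² + (-0.0154·57.49)²) = √(0.589990 + 0.783838) = 1.1721 km
W7: √((0.0013·111.32)² + (0.0025·57.49)²) = √(0.020943 + 0.020657) = 0.2040 km
W8: √((0.0197·111.32)² + (0.0002·57.49)²) = √(4.809267 + 0.000132) = 2.1930 km
W9: √((-0.0026·111.32)² + (0.0074·57.49)²) = √(0.083771 + 0.180987) = 0.5145 km
W10: √((0.0158·111.32)² + (-0.0082·57.49)²) = √(3.093574 + 0.222235) = 1.8209 km
W11: √((-0.0153·111.32)² + (-0.0023·57.49)²) = √(2.900877 + 0.017484) = 1.7083 km
W12: √((-0.0167·111.32)² + (-0.0148·57.49)²) = √(3.456045 + 0.723949) = 2.0445 km
W13: √((0.0074·111.32)² + (0.0157·57.49)²) = √(0.678594 + 0.814674) = 1.2220 km
W14: √((0.0047·111.32)² + (-0.0101·57.49)²) = √(0.273742 + 0.337153) = 0.7816 km
W15: √((-0.0214·111.32)² + (-0.0099·57.49)²) = √(5.675106 + 0.323933) = 2.4493 km
Sorted: W7 (0.2040 km) < W9 (0.5145 km) < W14 (0.7816 km) < W6 (1.1721 km) < …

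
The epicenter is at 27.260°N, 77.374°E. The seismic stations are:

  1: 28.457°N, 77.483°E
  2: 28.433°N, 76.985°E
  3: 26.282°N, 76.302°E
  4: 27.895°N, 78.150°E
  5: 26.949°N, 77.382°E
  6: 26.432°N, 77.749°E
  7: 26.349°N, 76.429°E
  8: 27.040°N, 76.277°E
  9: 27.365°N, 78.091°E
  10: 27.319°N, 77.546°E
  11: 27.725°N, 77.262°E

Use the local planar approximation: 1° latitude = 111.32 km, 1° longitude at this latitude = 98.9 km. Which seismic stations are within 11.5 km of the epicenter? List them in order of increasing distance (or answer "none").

Distances from 27.260°N, 77.374°E:
1: 133.685 km
2: 136.128 km
3: 151.965 km
4: 104.340 km
5: 34.630 km
6: 99.355 km
7: 137.911 km
8: 111.223 km
9: 71.868 km
10: 18.235 km
11: 52.936 km
Threshold 11.5 km: none within range.

none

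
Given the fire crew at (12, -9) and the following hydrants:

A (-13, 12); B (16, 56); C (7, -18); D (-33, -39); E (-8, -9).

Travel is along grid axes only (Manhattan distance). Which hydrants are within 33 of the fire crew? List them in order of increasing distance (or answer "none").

Distances from (12, -9):
A: |-25| + |21| = 25 + 21 = 46
B: |4| + |65| = 4 + 65 = 69
C: |-5| + |-9| = 5 + 9 = 14
D: |-45| + |-30| = 45 + 30 = 75
E: |-20| + |0| = 20 + 0 = 20
Threshold 33: C (14), E (20) are within range.

C, E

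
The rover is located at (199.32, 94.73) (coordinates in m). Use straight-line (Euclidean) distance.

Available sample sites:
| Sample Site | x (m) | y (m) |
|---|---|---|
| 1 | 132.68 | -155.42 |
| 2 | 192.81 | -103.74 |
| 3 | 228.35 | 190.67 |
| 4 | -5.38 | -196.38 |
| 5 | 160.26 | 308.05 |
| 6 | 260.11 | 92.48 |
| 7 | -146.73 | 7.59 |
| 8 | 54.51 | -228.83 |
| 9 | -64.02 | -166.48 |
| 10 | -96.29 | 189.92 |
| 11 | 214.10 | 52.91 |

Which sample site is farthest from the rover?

9

Distances from (199.32, 94.73):
1: √((-66.64)² + (-250.15)²) = √(4440.8896 + 62575.0225) = 258.87 m
2: √((-6.51)² + (-198.47)²) = √(42.3801 + 39390.3409) = 198.58 m
3: √((29.03)² + (95.94)²) = √(842.7409 + 9204.4836) = 100.24 m
4: √((-204.70)² + (-291.11)²) = √(41902.0900 + 84745.0321) = 355.88 m
5: √((-39.06)² + (213.32)²) = √(1525.6836 + 45505.4224) = 216.87 m
6: √((60.79)² + (-2.25)²) = √(3695.4241 + 5.0625) = 60.83 m
7: √((-346.05)² + (-87.14)²) = √(119750.6025 + 7593.3796) = 356.85 m
8: √((-144.81)² + (-323.56)²) = √(20969.9361 + 104691.0736) = 354.49 m
9: √((-263.34)² + (-261.21)²) = √(69347.9556 + 68230.6641) = 370.92 m
10: √((-295.61)² + (95.19)²) = √(87385.2721 + 9061.1361) = 310.56 m
11: √((14.78)² + (-41.82)²) = √(218.4484 + 1748.9124) = 44.35 m
Maximum: 9 at 370.92 m.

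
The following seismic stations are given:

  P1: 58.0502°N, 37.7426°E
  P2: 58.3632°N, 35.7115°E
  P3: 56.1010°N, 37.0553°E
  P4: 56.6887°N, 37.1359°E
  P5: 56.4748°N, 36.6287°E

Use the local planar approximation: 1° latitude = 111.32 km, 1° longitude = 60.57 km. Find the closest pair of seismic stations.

P4 and P5

Pairwise distances:
P1–P2: √((0.3130·111.32)² + (-2.0311·60.57)²) = √(1214.045799 + 15134.837405) = 127.8628 km
P1–P3: √((-1.9492·111.32)² + (-0.6873·60.57)²) = √(47082.465923 + 1733.037001) = 220.9423 km
P1–P4: √((-1.3615·111.32)² + (-0.6067·60.57)²) = √(22971.094406 + 1350.402201) = 155.9535 km
P1–P5: √((-1.5754·111.32)² + (-1.1139·60.57)²) = √(30755.874323 + 4552.055571) = 187.9040 km
P2–P3: √((-2.2622·111.32)² + (1.3438·60.57)²) = √(63417.393964 + 6624.977701) = 264.6552 km
P2–P4: √((-1.6745·111.32)² + (1.4244·60.57)²) = √(34746.950781 + 7443.532301) = 205.4032 km
P2–P5: √((-1.8884·111.32)² + (0.9172·60.57)²) = √(44191.055914 + 3086.336247) = 217.4337 km
P3–P4: √((0.5877·111.32)² + (0.0806·60.57)²) = √(4280.138049 + 23.833358) = 65.6047 km
P3–P5: √((0.3738·111.32)² + (-0.4266·60.57)²) = √(1731.509942 + 667.662293) = 48.9813 km
P4–P5: √((-0.2139·111.32)² + (-0.5072·60.57)²) = √(566.980294 + 943.786231) = 38.8686 km
Closest pair: P4–P5 at 38.8686 km.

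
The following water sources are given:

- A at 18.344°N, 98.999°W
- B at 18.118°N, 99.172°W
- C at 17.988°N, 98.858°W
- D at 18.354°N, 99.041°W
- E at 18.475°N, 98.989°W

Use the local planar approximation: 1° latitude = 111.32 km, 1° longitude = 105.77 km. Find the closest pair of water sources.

Pairwise distances:
A–B: √((-0.226·111.32)² + (-0.173·105.77)²) = √(632.94107 + 334.82449) = 31.109 km
A–C: √((-0.356·111.32)² + (0.141·105.77)²) = √(1570.53056 + 222.41457) = 42.343 km
A–D: √((0.010·111.32)² + (-0.042·105.77)²) = √(1.23921 + 19.73438) = 4.580 km
A–E: √((0.131·111.32)² + (0.010·105.77)²) = √(212.66156 + 1.11873) = 14.621 km
B–C: √((-0.130·111.32)² + (0.314·105.77)²) = √(209.42721 + 1103.02233) = 36.228 km
B–D: √((0.236·111.32)² + (0.131·105.77)²) = √(690.19276 + 191.98513) = 29.701 km
B–E: √((0.357·111.32)² + (0.183·105.77)²) = √(1579.36616 + 374.65125) = 44.204 km
C–D: √((0.366·111.32)² + (-0.183·105.77)²) = √(1660.00183 + 374.65125) = 45.107 km
C–E: √((0.487·111.32)² + (-0.131·105.77)²) = √(2939.03202 + 191.98513) = 55.955 km
D–E: √((0.121·111.32)² + (0.052·105.77)²) = √(181.43336 + 30.25044) = 14.549 km
Closest pair: A–D at 4.580 km.

A and D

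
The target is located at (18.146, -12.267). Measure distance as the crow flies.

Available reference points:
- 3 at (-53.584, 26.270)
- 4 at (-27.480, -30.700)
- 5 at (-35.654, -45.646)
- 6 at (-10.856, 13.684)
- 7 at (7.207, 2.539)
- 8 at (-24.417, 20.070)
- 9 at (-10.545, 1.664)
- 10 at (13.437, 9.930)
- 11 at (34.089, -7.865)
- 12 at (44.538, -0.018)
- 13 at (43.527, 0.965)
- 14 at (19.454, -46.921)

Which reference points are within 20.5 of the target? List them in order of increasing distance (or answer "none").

Distances from (18.146, -12.267):
3: √((-71.730)² + (38.537)²) = √(5145.19290 + 1485.10037) = 81.427
4: √((-45.626)² + (-18.433)²) = √(2081.73188 + 339.77549) = 49.209
5: √((-53.800)² + (-33.379)²) = √(2894.44000 + 1114.15764) = 63.313
6: √((-29.002)² + (25.951)²) = √(841.11600 + 673.45440) = 38.917
7: √((-10.939)² + (14.806)²) = √(119.66172 + 219.21764) = 18.409
8: √((-42.563)² + (32.337)²) = √(1811.60897 + 1045.68157) = 53.454
9: √((-28.691)² + (13.931)²) = √(823.17348 + 194.07276) = 31.894
10: √((-4.709)² + (22.197)²) = √(22.17468 + 492.70681) = 22.691
11: √((15.943)² + (4.402)²) = √(254.17925 + 19.37760) = 16.540
12: √((26.392)² + (12.249)²) = √(696.53766 + 150.03800) = 29.096
13: √((25.381)² + (13.232)²) = √(644.19516 + 175.08582) = 28.623
14: √((1.308)² + (-34.654)²) = √(1.71086 + 1200.89972) = 34.679
Threshold 20.5: 11 (16.540), 7 (18.409) are within range.

11, 7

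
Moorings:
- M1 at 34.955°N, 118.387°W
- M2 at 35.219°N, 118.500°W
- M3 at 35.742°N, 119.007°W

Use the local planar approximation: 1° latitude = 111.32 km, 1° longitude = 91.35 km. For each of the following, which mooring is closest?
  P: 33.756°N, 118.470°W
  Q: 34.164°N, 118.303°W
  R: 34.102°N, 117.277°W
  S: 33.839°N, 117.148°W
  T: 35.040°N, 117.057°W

P at 33.756°N, 118.470°W:
  M1: √((1.199·111.32)² + (0.083·91.35)²) = √(17814.95631 + 57.48748) = 133.688 km
  M2: √((1.463·111.32)² + (-0.030·91.35)²) = √(26523.75744 + 7.51034) = 162.884 km
  M3: √((1.986·111.32)² + (-0.537·91.35)²) = √(48877.03849 + 2406.38812) = 226.458 km
  → nearest: M1 (133.688 km)
Q at 34.164°N, 118.303°W:
  M1: √((0.791·111.32)² + (-0.084·91.35)²) = √(7753.52805 + 58.88107) = 88.388 km
  M2: √((1.055·111.32)² + (-0.197·91.35)²) = √(13792.76429 + 323.85422) = 118.813 km
  M3: √((1.578·111.32)² + (-0.704·91.35)²) = √(30857.47552 + 4135.82755) = 187.065 km
  → nearest: M1 (88.388 km)
R at 34.102°N, 117.277°W:
  M1: √((0.853·111.32)² + (-1.110·91.35)²) = √(9016.63434 + 10281.65580) = 138.918 km
  M2: √((1.117·111.32)² + (-1.223·91.35)²) = √(15461.53976 + 12481.59301) = 167.162 km
  M3: √((1.640·111.32)² + (-1.730·91.35)²) = √(33329.90620 + 24975.21926) = 241.465 km
  → nearest: M1 (138.918 km)
S at 33.839°N, 117.148°W:
  M1: √((1.116·111.32)² + (-1.239·91.35)²) = √(15433.86810 + 12810.31226) = 168.060 km
  M2: √((1.380·111.32)² + (-1.352·91.35)²) = √(23599.59599 + 15253.53443) = 197.112 km
  M3: √((1.903·111.32)² + (-1.859·91.35)²) = √(44877.01602 + 28838.71353) = 271.506 km
  → nearest: M1 (168.060 km)
T at 35.040°N, 117.057°W:
  M1: √((-0.085·111.32)² + (-1.330·91.35)²) = √(89.53323 + 14761.15652) = 121.863 km
  M2: √((0.179·111.32)² + (-1.443·91.35)²) = √(397.05663 + 17375.99831) = 133.316 km
  M3: √((0.702·111.32)² + (-1.950·91.35)²) = √(6106.89734 + 31731.18756) = 194.520 km
  → nearest: M1 (121.863 km)

P→M1; Q→M1; R→M1; S→M1; T→M1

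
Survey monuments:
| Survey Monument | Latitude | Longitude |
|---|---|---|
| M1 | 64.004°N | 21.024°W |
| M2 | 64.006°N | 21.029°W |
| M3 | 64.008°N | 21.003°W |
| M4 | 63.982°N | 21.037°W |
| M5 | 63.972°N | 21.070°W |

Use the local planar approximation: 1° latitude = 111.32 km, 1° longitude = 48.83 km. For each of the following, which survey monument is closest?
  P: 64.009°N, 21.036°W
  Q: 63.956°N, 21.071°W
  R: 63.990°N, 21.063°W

P at 64.009°N, 21.036°W:
  M1: 0.808 km
  M2: 0.478 km
  M3: 1.615 km
  M4: 3.006 km
  M5: 4.441 km
  → nearest: M2 (0.478 km)
Q at 63.956°N, 21.071°W:
  M1: 5.815 km
  M2: 5.932 km
  M3: 6.673 km
  M4: 3.337 km
  M5: 1.782 km
  → nearest: M5 (1.782 km)
R at 63.990°N, 21.063°W:
  M1: 2.461 km
  M2: 2.435 km
  M3: 3.549 km
  M4: 1.551 km
  M5: 2.033 km
  → nearest: M4 (1.551 km)

P→M2; Q→M5; R→M4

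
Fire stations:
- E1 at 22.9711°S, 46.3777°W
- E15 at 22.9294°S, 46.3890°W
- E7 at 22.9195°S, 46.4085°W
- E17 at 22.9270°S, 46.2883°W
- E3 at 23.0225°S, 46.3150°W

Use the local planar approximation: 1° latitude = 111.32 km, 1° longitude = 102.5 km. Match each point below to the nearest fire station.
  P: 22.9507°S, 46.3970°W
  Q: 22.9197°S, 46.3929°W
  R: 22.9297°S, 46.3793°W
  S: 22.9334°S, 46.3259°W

P at 22.9507°S, 46.3970°W:
  E1: 3.0117 km
  E15: 2.5089 km
  E7: 3.6678 km
  E17: 11.4499 km
  E3: 11.5986 km
  → nearest: E15 (2.5089 km)
Q at 22.9197°S, 46.3929°W:
  E1: 5.9302 km
  E15: 1.1514 km
  E7: 1.5992 km
  E17: 10.7523 km
  E3: 13.9540 km
  → nearest: E15 (1.1514 km)
R at 22.9297°S, 46.3793°W:
  E1: 4.6116 km
  E15: 0.9948 km
  E7: 3.2011 km
  E17: 9.3323 km
  E3: 12.2539 km
  → nearest: E15 (0.9948 km)
S at 22.9334°S, 46.3259°W:
  E1: 6.7678 km
  E15: 6.4831 km
  E7: 8.6067 km
  E17: 3.9193 km
  E3: 9.9813 km
  → nearest: E17 (3.9193 km)

P→E15; Q→E15; R→E15; S→E17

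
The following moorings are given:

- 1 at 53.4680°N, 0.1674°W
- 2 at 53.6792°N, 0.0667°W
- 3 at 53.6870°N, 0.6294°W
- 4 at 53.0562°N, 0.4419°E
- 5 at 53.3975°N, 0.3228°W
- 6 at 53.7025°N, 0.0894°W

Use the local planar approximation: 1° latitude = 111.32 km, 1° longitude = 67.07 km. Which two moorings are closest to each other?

2 and 6

Pairwise distances:
2–6: √((0.0233·111.32)² + (-0.0227·67.07)²) = √(6.727570 + 2.317973) = 3.0076 km
1–5: √((-0.0705·111.32)² + (-0.1554·67.07)²) = √(61.592046 + 108.632217) = 13.0470 km
1–2: √((0.2112·111.32)² + (0.1007·67.07)²) = √(552.756964 + 45.615827) = 24.4617 km
1–6: √((0.2345·111.32)² + (0.0780·67.07)²) = √(681.447009 + 27.368174) = 26.6236 km
2–5: √((-0.2817·111.32)² + (-0.2561·67.07)²) = √(983.377097 + 295.036515) = 35.7549 km
3–6: √((0.0155·111.32)² + (0.5400·67.07)²) = √(2.977212 + 1311.729037) = 36.2589 km
5–6: √((0.3050·111.32)² + (0.2334·67.07)²) = √(1152.779047 + 245.052037) = 37.3876 km
2–3: √((0.0078·111.32)² + (-0.5627·67.07)²) = √(0.753938 + 1424.329414) = 37.7503 km
3–5: √((-0.2895·111.32)² + (0.3066·67.07)²) = √(1038.588553 + 422.864195) = 38.2290 km
1–3: √((0.2190·111.32)² + (-0.4620·67.07)²) = √(594.339542 + 960.153267) = 39.4271 km
1–4: √((-0.4118·111.32)² + (0.6093·67.07)²) = √(2101.450090 + 1670.009605) = 61.4122 km
4–5: √((0.3413·111.32)² + (-0.7647·67.07)²) = √(1443.507258 + 2630.502949) = 63.8280 km
2–4: √((-0.6230·111.32)² + (0.5086·67.07)²) = √(4809.749838 + 1163.615036) = 77.2875 km
4–6: √((0.6463·111.32)² + (-0.5313·67.07)²) = √(5176.243607 + 1269.802695) = 80.2873 km
3–4: √((-0.6308·111.32)² + (1.0713·67.07)²) = √(4930.940529 + 5162.722981) = 100.4672 km
Closest pair: 2–6 at 3.0076 km.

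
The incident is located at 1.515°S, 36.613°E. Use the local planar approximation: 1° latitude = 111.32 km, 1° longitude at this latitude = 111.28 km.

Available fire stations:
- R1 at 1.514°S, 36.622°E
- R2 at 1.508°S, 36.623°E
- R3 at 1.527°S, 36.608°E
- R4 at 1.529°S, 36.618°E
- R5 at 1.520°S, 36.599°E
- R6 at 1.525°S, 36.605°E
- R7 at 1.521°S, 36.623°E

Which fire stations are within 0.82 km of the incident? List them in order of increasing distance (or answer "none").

none

Distances from 1.515°S, 36.613°E:
R1: √((0.001·111.32)² + (0.009·111.28)²) = √(0.01239 + 1.00304) = 1.008 km
R2: √((0.007·111.32)² + (0.010·111.28)²) = √(0.60721 + 1.23832) = 1.359 km
R3: √((-0.012·111.32)² + (-0.005·111.28)²) = √(1.78447 + 0.30958) = 1.447 km
R4: √((-0.014·111.32)² + (0.005·111.28)²) = √(2.42886 + 0.30958) = 1.655 km
R5: √((-0.005·111.32)² + (-0.014·111.28)²) = √(0.30980 + 2.42711) = 1.654 km
R6: √((-0.010·111.32)² + (-0.008·111.28)²) = √(1.23921 + 0.79253) = 1.425 km
R7: √((-0.006·111.32)² + (0.010·111.28)²) = √(0.44612 + 1.23832) = 1.298 km
Threshold 0.82 km: none within range.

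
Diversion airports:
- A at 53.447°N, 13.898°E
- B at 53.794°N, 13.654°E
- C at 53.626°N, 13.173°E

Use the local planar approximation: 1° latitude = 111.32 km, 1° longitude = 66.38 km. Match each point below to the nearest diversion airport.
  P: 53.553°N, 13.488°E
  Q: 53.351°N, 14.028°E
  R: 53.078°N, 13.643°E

P→C; Q→A; R→A

P at 53.553°N, 13.488°E:
  A: √((-0.106·111.32)² + (0.410·66.38)²) = √(139.23811 + 740.69977) = 29.664 km
  B: √((0.241·111.32)² + (0.166·66.38)²) = √(719.74802 + 121.42012) = 29.003 km
  C: √((0.073·111.32)² + (-0.315·66.38)²) = √(66.03773 + 437.21555) = 22.433 km
  → nearest: C (22.433 km)
Q at 53.351°N, 14.028°E:
  A: √((0.096·111.32)² + (-0.130·66.38)²) = √(114.20598 + 74.46654) = 13.736 km
  B: √((0.443·111.32)² + (-0.374·66.38)²) = √(2431.94555 + 616.33623) = 55.211 km
  C: √((0.275·111.32)² + (-0.855·66.38)²) = √(937.15577 + 3221.11867) = 64.485 km
  → nearest: A (13.736 km)
R at 53.078°N, 13.643°E:
  A: √((0.369·111.32)² + (0.255·66.38)²) = √(1687.32650 + 286.51994) = 44.428 km
  B: √((0.716·111.32)² + (0.011·66.38)²) = √(6352.90615 + 0.53316) = 79.708 km
  C: √((0.548·111.32)² + (-0.470·66.38)²) = √(3721.40993 + 973.35264) = 68.518 km
  → nearest: A (44.428 km)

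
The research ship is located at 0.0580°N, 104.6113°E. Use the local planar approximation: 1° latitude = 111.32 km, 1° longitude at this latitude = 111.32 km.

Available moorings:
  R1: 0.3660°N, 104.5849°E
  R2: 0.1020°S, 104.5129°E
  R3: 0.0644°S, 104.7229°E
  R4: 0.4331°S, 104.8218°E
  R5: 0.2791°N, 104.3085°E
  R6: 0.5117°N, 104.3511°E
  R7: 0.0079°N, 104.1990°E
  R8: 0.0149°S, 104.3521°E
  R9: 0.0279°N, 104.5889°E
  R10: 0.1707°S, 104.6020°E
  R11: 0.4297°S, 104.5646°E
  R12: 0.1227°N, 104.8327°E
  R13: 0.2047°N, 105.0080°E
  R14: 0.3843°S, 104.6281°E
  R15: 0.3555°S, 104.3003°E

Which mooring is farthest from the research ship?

Distances from 0.0580°N, 104.6113°E:
R1: √((0.3080·111.32)² + (-0.0264·111.32)²) = √(1175.568197 + 8.636828) = 34.4123 km
R2: √((-0.1600·111.32)² + (-0.0984·111.32)²) = √(317.238845 + 119.987662) = 20.9100 km
R3: √((-0.1224·111.32)² + (0.1116·111.32)²) = √(185.656103 + 154.338681) = 18.4389 km
R4: √((-0.4911·111.32)² + (0.2105·111.32)²) = √(2988.727114 + 549.098928) = 59.4796 km
R5: √((0.2211·111.32)² + (-0.3028·111.32)²) = √(605.792484 + 1136.208770) = 41.7373 km
R6: √((0.4537·111.32)² + (-0.2602·111.32)²) = √(2550.844319 + 838.998105) = 58.2224 km
R7: √((-0.0501·111.32)² + (-0.4123·111.32)²) = √(31.104401 + 2106.556272) = 46.2348 km
R8: √((-0.0729·111.32)² + (-0.2592·111.32)²) = √(65.856925 + 832.561626) = 29.9736 km
R9: √((-0.0301·111.32)² + (-0.0224·111.32)²) = √(11.227405 + 6.217881) = 4.1768 km
R10: √((-0.2287·111.32)² + (-0.0093·111.32)²) = √(648.154775 + 1.071796) = 25.4799 km
R11: √((-0.4877·111.32)² + (-0.0467·111.32)²) = √(2947.487056 + 27.025899) = 54.5391 km
R12: √((0.0647·111.32)² + (0.2214·111.32)²) = √(51.874623 + 607.437540) = 25.6771 km
R13: √((0.1467·111.32)² + (0.3967·111.32)²) = √(266.689933 + 1950.162478) = 47.0835 km
R14: √((-0.4423·111.32)² + (0.0168·111.32)²) = √(2424.266019 + 3.497558) = 49.2723 km
R15: √((-0.4135·111.32)² + (-0.3110·111.32)²) = √(2118.836390 + 1198.580405) = 57.5970 km
Maximum: R4 at 59.4796 km.

R4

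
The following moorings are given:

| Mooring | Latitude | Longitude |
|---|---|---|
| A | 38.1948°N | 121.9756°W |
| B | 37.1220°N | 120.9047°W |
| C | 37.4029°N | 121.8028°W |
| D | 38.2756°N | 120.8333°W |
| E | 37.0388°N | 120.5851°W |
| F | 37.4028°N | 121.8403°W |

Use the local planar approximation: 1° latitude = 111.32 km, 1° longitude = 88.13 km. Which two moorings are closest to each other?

C and F

Pairwise distances:
A–B: √((-1.0728·111.32)² + (1.0709·88.13)²) = √(14262.114705 + 8907.285595) = 152.2150 km
A–C: √((-0.7919·111.32)² + (0.1728·88.13)²) = √(7771.182019 + 231.918299) = 89.4600 km
A–D: √((0.0808·111.32)² + (1.1423·88.13)²) = √(80.903837 + 10134.629905) = 101.0719 km
A–E: √((-1.1560·111.32)² + (1.3905·88.13)²) = √(16560.066006 + 15017.219429) = 177.7000 km
A–F: √((-0.7920·111.32)² + (0.1353·88.13)²) = √(7773.144810 + 142.181514) = 88.9681 km
B–C: √((0.2809·111.32)² + (-0.8981·88.13)²) = √(977.799642 + 6264.651740) = 85.1026 km
B–D: √((1.1536·111.32)² + (0.0714·88.13)²) = √(16491.375865 + 39.595330) = 128.5728 km
B–E: √((-0.0832·111.32)² + (0.3196·88.13)²) = √(85.781384 + 793.343160) = 29.6500 km
B–F: √((0.2808·111.32)² + (-0.9356·88.13)²) = √(977.103575 + 6798.732697) = 88.1807 km
C–D: √((0.8727·111.32)² + (0.9695·88.13)²) = √(9437.921206 + 7300.341345) = 129.3764 km
C–E: √((-0.3641·111.32)² + (1.2177·88.13)²) = √(1642.811571 + 11516.702607) = 114.7149 km
C–F: √((-0.0001·111.32)² + (-0.0375·88.13)²) = √(0.000124 + 10.922199) = 3.3049 km
D–E: √((-1.2368·111.32)² + (0.2482·88.13)²) = √(18955.941008 + 478.466014) = 139.4073 km
D–F: √((-0.8728·111.32)² + (-1.0070·88.13)²) = √(9440.084255 + 7876.014035) = 131.5906 km
E–F: √((0.3640·111.32)² + (-1.2552·88.13)²) = √(1641.909299 + 12236.956083) = 117.8086 km
Closest pair: C–F at 3.3049 km.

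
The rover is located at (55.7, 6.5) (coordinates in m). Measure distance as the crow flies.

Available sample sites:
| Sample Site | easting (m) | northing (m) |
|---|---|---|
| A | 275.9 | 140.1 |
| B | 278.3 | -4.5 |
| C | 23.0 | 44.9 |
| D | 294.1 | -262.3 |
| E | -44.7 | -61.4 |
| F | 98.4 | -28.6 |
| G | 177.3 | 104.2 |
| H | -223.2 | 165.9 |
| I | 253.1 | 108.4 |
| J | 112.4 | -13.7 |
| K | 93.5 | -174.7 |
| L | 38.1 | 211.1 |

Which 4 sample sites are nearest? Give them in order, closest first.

C, F, J, E

Distances from (55.7, 6.5):
A: 257.6 m
B: 222.9 m
C: 50.4 m
D: 359.3 m
E: 121.2 m
F: 55.3 m
G: 156.0 m
H: 321.2 m
I: 222.1 m
J: 60.2 m
K: 185.1 m
L: 205.4 m
Sorted: C (50.4 m) < F (55.3 m) < J (60.2 m) < E (121.2 m) < G (156.0 m) < K (185.1 m) < …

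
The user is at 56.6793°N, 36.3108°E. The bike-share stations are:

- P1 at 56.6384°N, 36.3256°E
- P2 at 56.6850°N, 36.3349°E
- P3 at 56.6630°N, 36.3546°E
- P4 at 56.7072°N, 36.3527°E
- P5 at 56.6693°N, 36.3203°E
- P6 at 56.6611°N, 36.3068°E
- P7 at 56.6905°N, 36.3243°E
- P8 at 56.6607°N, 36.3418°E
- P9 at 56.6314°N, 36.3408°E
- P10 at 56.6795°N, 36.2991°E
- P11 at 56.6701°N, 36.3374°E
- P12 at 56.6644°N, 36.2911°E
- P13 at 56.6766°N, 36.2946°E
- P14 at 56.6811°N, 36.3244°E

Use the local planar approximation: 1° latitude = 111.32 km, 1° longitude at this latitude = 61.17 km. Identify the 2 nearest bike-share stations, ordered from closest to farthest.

Distances from 56.6793°N, 36.3108°E:
P1: √((-0.0409·111.32)² + (0.0148·61.17)²) = √(20.729700 + 0.819597) = 4.6421 km
P2: √((0.0057·111.32)² + (0.0241·61.17)²) = √(0.402621 + 2.173257) = 1.6050 km
P3: √((-0.0163·111.32)² + (0.0438·61.17)²) = √(3.292468 + 7.178359) = 3.2359 km
P4: √((0.0279·111.32)² + (0.0419·61.17)²) = √(9.646168 + 6.569087) = 4.0268 km
P5: √((-0.0100·111.32)² + (0.0095·61.17)²) = √(1.239214 + 0.337695) = 1.2558 km
P6: √((-0.0182·111.32)² + (-0.0040·61.17)²) = √(4.104773 + 0.059868) = 2.0407 km
P7: √((0.0112·111.32)² + (0.0135·61.17)²) = √(1.554470 + 0.681937) = 1.4955 km
P8: √((-0.0186·111.32)² + (0.0310·61.17)²) = √(4.287186 + 3.595840) = 2.8077 km
P9: √((-0.0479·111.32)² + (0.0300·61.17)²) = √(28.432655 + 3.367592) = 5.6392 km
P10: √((0.0002·111.32)² + (-0.0117·61.17)²) = √(0.000496 + 0.512211) = 0.7160 km
P11: √((-0.0092·111.32)² + (0.0266·61.17)²) = √(1.048871 + 2.647526) = 1.9226 km
P12: √((-0.0149·111.32)² + (-0.0197·61.17)²) = √(2.751180 + 1.452143) = 2.0502 km
P13: √((-0.0027·111.32)² + (-0.0162·61.17)²) = √(0.090339 + 0.981990) = 1.0355 km
P14: √((0.0018·111.32)² + (0.0136·61.17)²) = √(0.040151 + 0.692078) = 0.8557 km
Sorted: P10 (0.7160 km) < P14 (0.8557 km) < P13 (1.0355 km) < P5 (1.2558 km) < …

P10, P14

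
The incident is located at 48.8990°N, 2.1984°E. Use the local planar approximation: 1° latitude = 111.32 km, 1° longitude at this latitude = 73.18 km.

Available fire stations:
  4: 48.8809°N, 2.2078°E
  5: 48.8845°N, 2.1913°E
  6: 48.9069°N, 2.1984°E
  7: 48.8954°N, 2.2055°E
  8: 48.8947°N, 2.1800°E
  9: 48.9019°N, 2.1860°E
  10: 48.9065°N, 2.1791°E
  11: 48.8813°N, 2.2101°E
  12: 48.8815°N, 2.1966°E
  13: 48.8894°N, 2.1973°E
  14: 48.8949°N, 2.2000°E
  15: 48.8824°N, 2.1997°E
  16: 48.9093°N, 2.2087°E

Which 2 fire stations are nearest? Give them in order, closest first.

Distances from 48.8990°N, 2.1984°E:
4: √((-0.0181·111.32)² + (0.0094·73.18)²) = √(4.059790 + 0.473195) = 2.1291 km
5: √((-0.0145·111.32)² + (-0.0071·73.18)²) = √(2.605448 + 0.269961) = 1.6957 km
6: √((0.0079·111.32)² + (0.0000·73.18)²) = √(0.773394 + 0.000000) = 0.8794 km
7: √((-0.0036·111.32)² + (0.0071·73.18)²) = √(0.160602 + 0.269961) = 0.6562 km
8: √((-0.0043·111.32)² + (-0.0184·73.18)²) = √(0.229131 + 1.813095) = 1.4291 km
9: √((0.0029·111.32)² + (-0.0124·73.18)²) = √(0.104218 + 0.823433) = 0.9631 km
10: √((0.0075·111.32)² + (-0.0193·73.18)²) = √(0.697058 + 1.994800) = 1.6407 km
11: √((-0.0177·111.32)² + (0.0117·73.18)²) = √(3.882334 + 0.733089) = 2.1484 km
12: √((-0.0175·111.32)² + (-0.0018·73.18)²) = √(3.795094 + 0.017351) = 1.9525 km
13: √((-0.0096·111.32)² + (-0.0011·73.18)²) = √(1.142060 + 0.006480) = 1.0717 km
14: √((-0.0041·111.32)² + (0.0016·73.18)²) = √(0.208312 + 0.013710) = 0.4712 km
15: √((-0.0166·111.32)² + (0.0013·73.18)²) = √(3.414779 + 0.009050) = 1.8504 km
16: √((0.0103·111.32)² + (0.0103·73.18)²) = √(1.314682 + 0.568145) = 1.3722 km
Sorted: 14 (0.4712 km) < 7 (0.6562 km) < 6 (0.8794 km) < 9 (0.9631 km) < …

14, 7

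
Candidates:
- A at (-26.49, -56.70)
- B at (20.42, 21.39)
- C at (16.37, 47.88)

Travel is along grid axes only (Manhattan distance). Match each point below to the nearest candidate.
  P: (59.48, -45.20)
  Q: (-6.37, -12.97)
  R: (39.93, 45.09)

P→A; Q→B; R→C

P at (59.48, -45.20):
  A: |-85.97| + |-11.50| = 85.97 + 11.50 = 97.47
  B: |-39.06| + |66.59| = 39.06 + 66.59 = 105.65
  C: |-43.11| + |93.08| = 43.11 + 93.08 = 136.19
  → nearest: A (97.47)
Q at (-6.37, -12.97):
  A: |-20.12| + |-43.73| = 20.12 + 43.73 = 63.85
  B: |26.79| + |34.36| = 26.79 + 34.36 = 61.15
  C: |22.74| + |60.85| = 22.74 + 60.85 = 83.59
  → nearest: B (61.15)
R at (39.93, 45.09):
  A: |-66.42| + |-101.79| = 66.42 + 101.79 = 168.21
  B: |-19.51| + |-23.70| = 19.51 + 23.70 = 43.21
  C: |-23.56| + |2.79| = 23.56 + 2.79 = 26.35
  → nearest: C (26.35)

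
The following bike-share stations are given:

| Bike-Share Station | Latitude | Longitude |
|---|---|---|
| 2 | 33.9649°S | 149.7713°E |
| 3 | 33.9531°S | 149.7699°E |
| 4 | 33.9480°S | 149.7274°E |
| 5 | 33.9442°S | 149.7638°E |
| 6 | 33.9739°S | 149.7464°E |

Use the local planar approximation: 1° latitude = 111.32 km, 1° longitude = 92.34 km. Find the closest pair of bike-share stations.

3 and 5

Pairwise distances:
2–3: 1.3199 km
2–4: 4.4690 km
2–5: 2.4061 km
2–6: 2.5081 km
3–4: 3.9653 km
3–5: 1.1397 km
3–6: 3.1734 km
4–5: 3.3877 km
4–6: 3.3750 km
5–6: 3.6759 km
Closest pair: 3–5 at 1.1397 km.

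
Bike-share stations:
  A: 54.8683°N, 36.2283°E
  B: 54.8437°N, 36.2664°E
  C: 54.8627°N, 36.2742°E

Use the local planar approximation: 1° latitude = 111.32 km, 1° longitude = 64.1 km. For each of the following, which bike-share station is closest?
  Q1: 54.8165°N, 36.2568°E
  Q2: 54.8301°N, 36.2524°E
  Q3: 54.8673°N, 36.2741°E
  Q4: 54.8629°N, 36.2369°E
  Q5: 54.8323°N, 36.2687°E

Q1→B; Q2→B; Q3→C; Q4→A; Q5→B

Q1 at 54.8165°N, 36.2568°E:
  A: 6.0488 km
  B: 3.0898 km
  C: 5.2625 km
  → nearest: B (3.0898 km)
Q2 at 54.8301°N, 36.2524°E:
  A: 4.5243 km
  B: 1.7599 km
  C: 3.8888 km
  → nearest: B (1.7599 km)
Q3 at 54.8673°N, 36.2741°E:
  A: 2.9379 km
  B: 2.6731 km
  C: 0.5121 km
  → nearest: C (0.5121 km)
Q4 at 54.8629°N, 36.2369°E:
  A: 0.8156 km
  B: 2.8538 km
  C: 2.3910 km
  → nearest: A (0.8156 km)
Q5 at 54.8323°N, 36.2687°E:
  A: 4.7714 km
  B: 1.2776 km
  C: 3.4024 km
  → nearest: B (1.2776 km)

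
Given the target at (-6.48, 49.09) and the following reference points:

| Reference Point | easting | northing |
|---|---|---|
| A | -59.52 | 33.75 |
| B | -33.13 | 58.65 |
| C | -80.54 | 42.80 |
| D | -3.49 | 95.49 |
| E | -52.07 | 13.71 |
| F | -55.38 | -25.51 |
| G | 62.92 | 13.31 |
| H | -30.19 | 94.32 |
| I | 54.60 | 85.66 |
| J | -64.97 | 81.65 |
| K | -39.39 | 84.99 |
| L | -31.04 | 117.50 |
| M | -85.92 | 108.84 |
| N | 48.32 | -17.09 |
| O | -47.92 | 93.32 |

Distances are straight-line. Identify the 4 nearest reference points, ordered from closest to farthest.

B, D, K, H

Distances from (-6.48, 49.09):
A: √((-53.04)² + (-15.34)²) = √(2813.2416 + 235.3156) = 55.21
B: √((-26.65)² + (9.56)²) = √(710.2225 + 91.3936) = 28.31
C: √((-74.06)² + (-6.29)²) = √(5484.8836 + 39.5641) = 74.33
D: √((2.99)² + (46.40)²) = √(8.9401 + 2152.9600) = 46.50
E: √((-45.59)² + (-35.38)²) = √(2078.4481 + 1251.7444) = 57.71
F: √((-48.90)² + (-74.60)²) = √(2391.2100 + 5565.1600) = 89.20
G: √((69.40)² + (-35.78)²) = √(4816.3600 + 1280.2084) = 78.08
H: √((-23.71)² + (45.23)²) = √(562.1641 + 2045.7529) = 51.07
I: √((61.08)² + (36.57)²) = √(3730.7664 + 1337.3649) = 71.19
J: √((-58.49)² + (32.56)²) = √(3421.0801 + 1060.1536) = 66.94
K: √((-32.91)² + (35.90)²) = √(1083.0681 + 1288.8100) = 48.70
L: √((-24.56)² + (68.41)²) = √(603.1936 + 4679.9281) = 72.69
M: √((-79.44)² + (59.75)²) = √(6310.7136 + 3570.0625) = 99.40
N: √((54.80)² + (-66.18)²) = √(3003.0400 + 4379.7924) = 85.92
O: √((-41.44)² + (44.23)²) = √(1717.2736 + 1956.2929) = 60.61
Sorted: B (28.31) < D (46.50) < K (48.70) < H (51.07) < A (55.21) < E (57.71) < …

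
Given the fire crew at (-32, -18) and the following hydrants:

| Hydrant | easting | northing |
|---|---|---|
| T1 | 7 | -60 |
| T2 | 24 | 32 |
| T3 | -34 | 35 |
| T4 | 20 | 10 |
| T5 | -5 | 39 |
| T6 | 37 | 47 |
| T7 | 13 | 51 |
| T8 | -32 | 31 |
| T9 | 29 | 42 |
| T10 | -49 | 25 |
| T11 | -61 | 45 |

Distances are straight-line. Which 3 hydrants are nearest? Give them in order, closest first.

Distances from (-32, -18):
T1: √((39)² + (-42)²) = √(1521.000 + 1764.000) = 57.3
T2: √((56)² + (50)²) = √(3136.000 + 2500.000) = 75.1
T3: √((-2)² + (53)²) = √(4.000 + 2809.000) = 53.0
T4: √((52)² + (28)²) = √(2704.000 + 784.000) = 59.1
T5: √((27)² + (57)²) = √(729.000 + 3249.000) = 63.1
T6: √((69)² + (65)²) = √(4761.000 + 4225.000) = 94.8
T7: √((45)² + (69)²) = √(2025.000 + 4761.000) = 82.4
T8: √((0)² + (49)²) = √(0.000 + 2401.000) = 49.0
T9: √((61)² + (60)²) = √(3721.000 + 3600.000) = 85.6
T10: √((-17)² + (43)²) = √(289.000 + 1849.000) = 46.2
T11: √((-29)² + (63)²) = √(841.000 + 3969.000) = 69.4
Sorted: T10 (46.2) < T8 (49.0) < T3 (53.0) < T1 (57.3) < T4 (59.1) < …

T10, T8, T3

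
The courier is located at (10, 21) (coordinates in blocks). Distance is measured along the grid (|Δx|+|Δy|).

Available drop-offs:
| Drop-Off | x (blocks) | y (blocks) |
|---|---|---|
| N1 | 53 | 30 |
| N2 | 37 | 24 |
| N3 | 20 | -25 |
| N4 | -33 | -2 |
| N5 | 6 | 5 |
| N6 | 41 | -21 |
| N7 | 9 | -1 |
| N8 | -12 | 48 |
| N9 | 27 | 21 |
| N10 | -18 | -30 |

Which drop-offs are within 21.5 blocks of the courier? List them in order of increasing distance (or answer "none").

N9, N5

Distances from (10, 21):
N1: |43| + |9| = 43 + 9 = 52 blocks
N2: |27| + |3| = 27 + 3 = 30 blocks
N3: |10| + |-46| = 10 + 46 = 56 blocks
N4: |-43| + |-23| = 43 + 23 = 66 blocks
N5: |-4| + |-16| = 4 + 16 = 20 blocks
N6: |31| + |-42| = 31 + 42 = 73 blocks
N7: |-1| + |-22| = 1 + 22 = 23 blocks
N8: |-22| + |27| = 22 + 27 = 49 blocks
N9: |17| + |0| = 17 + 0 = 17 blocks
N10: |-28| + |-51| = 28 + 51 = 79 blocks
Threshold 21.5 blocks: N9 (17 blocks), N5 (20 blocks) are within range.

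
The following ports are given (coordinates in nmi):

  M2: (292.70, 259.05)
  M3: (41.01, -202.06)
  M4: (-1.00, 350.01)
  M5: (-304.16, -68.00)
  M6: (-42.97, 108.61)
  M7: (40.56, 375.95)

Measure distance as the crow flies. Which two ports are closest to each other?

Pairwise distances:
M2–M3: 525.33 nmi
M2–M4: 307.46 nmi
M2–M5: 680.59 nmi
M2–M6: 367.84 nmi
M2–M7: 277.92 nmi
M3–M4: 553.67 nmi
M3–M5: 370.29 nmi
M3–M6: 321.82 nmi
M3–M7: 578.01 nmi
M4–M5: 516.37 nmi
M4–M6: 245.02 nmi
M4–M7: 48.99 nmi
M5–M6: 315.30 nmi
M5–M7: 562.07 nmi
M6–M7: 280.09 nmi
Closest pair: M4–M7 at 48.99 nmi.

M4 and M7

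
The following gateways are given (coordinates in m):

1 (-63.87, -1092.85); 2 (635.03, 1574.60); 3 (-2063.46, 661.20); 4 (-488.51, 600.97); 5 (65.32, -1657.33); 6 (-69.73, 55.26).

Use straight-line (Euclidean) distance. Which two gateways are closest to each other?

1 and 5

Pairwise distances:
1–2: 2757.49 m
1–3: 2659.90 m
1–4: 1746.24 m
1–5: 579.07 m
1–6: 1148.12 m
2–3: 2848.89 m
2–4: 1486.71 m
2–5: 3281.76 m
2–6: 1674.84 m
3–4: 1576.10 m
3–5: 3147.58 m
3–6: 2083.78 m
4–5: 2325.22 m
4–6: 687.88 m
5–6: 1717.91 m
Closest pair: 1–5 at 579.07 m.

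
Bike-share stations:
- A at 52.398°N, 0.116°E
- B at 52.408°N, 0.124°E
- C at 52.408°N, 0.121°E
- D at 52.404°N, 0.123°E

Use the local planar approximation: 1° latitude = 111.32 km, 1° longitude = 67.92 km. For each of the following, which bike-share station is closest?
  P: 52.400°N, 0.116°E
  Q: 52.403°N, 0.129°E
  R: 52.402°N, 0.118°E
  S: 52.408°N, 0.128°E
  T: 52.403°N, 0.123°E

P→A; Q→D; R→D; S→B; T→D

P at 52.400°N, 0.116°E:
  A: √((-0.002·111.32)² + (0.000·67.92)²) = √(0.04957 + 0.00000) = 0.223 km
  B: √((0.008·111.32)² + (0.008·67.92)²) = √(0.79310 + 0.29524) = 1.043 km
  C: √((0.008·111.32)² + (0.005·67.92)²) = √(0.79310 + 0.11533) = 0.953 km
  D: √((0.004·111.32)² + (0.007·67.92)²) = √(0.19827 + 0.22604) = 0.651 km
  → nearest: A (0.223 km)
Q at 52.403°N, 0.129°E:
  A: √((-0.005·111.32)² + (-0.013·67.92)²) = √(0.30980 + 0.77962) = 1.044 km
  B: √((0.005·111.32)² + (-0.005·67.92)²) = √(0.30980 + 0.11533) = 0.652 km
  C: √((0.005·111.32)² + (-0.008·67.92)²) = √(0.30980 + 0.29524) = 0.778 km
  D: √((0.001·111.32)² + (-0.006·67.92)²) = √(0.01239 + 0.16607) = 0.422 km
  → nearest: D (0.422 km)
R at 52.402°N, 0.118°E:
  A: √((-0.004·111.32)² + (-0.002·67.92)²) = √(0.19827 + 0.01845) = 0.466 km
  B: √((0.006·111.32)² + (0.006·67.92)²) = √(0.44612 + 0.16607) = 0.782 km
  C: √((0.006·111.32)² + (0.003·67.92)²) = √(0.44612 + 0.04152) = 0.698 km
  D: √((0.002·111.32)² + (0.005·67.92)²) = √(0.04957 + 0.11533) = 0.406 km
  → nearest: D (0.406 km)
S at 52.408°N, 0.128°E:
  A: √((-0.010·111.32)² + (-0.012·67.92)²) = √(1.23921 + 0.66429) = 1.380 km
  B: √((0.000·111.32)² + (-0.004·67.92)²) = √(0.00000 + 0.07381) = 0.272 km
  C: √((0.000·111.32)² + (-0.007·67.92)²) = √(0.00000 + 0.22604) = 0.475 km
  D: √((-0.004·111.32)² + (-0.005·67.92)²) = √(0.19827 + 0.11533) = 0.560 km
  → nearest: B (0.272 km)
T at 52.403°N, 0.123°E:
  A: √((-0.005·111.32)² + (-0.007·67.92)²) = √(0.30980 + 0.22604) = 0.732 km
  B: √((0.005·111.32)² + (0.001·67.92)²) = √(0.30980 + 0.00461) = 0.561 km
  C: √((0.005·111.32)² + (-0.002·67.92)²) = √(0.30980 + 0.01845) = 0.573 km
  D: √((0.001·111.32)² + (0.000·67.92)²) = √(0.01239 + 0.00000) = 0.111 km
  → nearest: D (0.111 km)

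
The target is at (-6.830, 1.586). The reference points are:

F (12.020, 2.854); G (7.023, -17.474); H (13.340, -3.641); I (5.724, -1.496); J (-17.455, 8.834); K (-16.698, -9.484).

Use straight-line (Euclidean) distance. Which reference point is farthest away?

G

Distances from (-6.830, 1.586):
F: √((18.850)² + (1.268)²) = √(355.32250 + 1.60782) = 18.893
G: √((13.853)² + (-19.060)²) = √(191.90561 + 363.28360) = 23.562
H: √((20.170)² + (-5.227)²) = √(406.82890 + 27.32153) = 20.836
I: √((12.554)² + (-3.082)²) = √(157.60292 + 9.49872) = 12.927
J: √((-10.625)² + (7.248)²) = √(112.89062 + 52.53350) = 12.862
K: √((-9.868)² + (-11.070)²) = √(97.37742 + 122.54490) = 14.830
Maximum: G at 23.562.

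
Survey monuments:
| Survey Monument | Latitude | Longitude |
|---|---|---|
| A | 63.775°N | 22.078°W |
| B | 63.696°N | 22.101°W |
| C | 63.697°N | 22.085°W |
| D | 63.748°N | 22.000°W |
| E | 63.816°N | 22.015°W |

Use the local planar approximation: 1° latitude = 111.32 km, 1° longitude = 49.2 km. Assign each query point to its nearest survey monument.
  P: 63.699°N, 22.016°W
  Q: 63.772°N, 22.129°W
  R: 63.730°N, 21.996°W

P→C; Q→A; R→D

P at 63.699°N, 22.016°W:
  A: √((0.076·111.32)² + (-0.062·49.2)²) = √(71.57701 + 9.30494) = 8.993 km
  B: √((-0.003·111.32)² + (-0.085·49.2)²) = √(0.11153 + 17.48912) = 4.195 km
  C: √((-0.002·111.32)² + (-0.069·49.2)²) = √(0.04957 + 11.52467) = 3.402 km
  D: √((0.049·111.32)² + (0.016·49.2)²) = √(29.75353 + 0.61968) = 5.511 km
  E: √((0.117·111.32)² + (0.001·49.2)²) = √(169.63604 + 0.00242) = 13.025 km
  → nearest: C (3.402 km)
Q at 63.772°N, 22.129°W:
  A: √((0.003·111.32)² + (0.051·49.2)²) = √(0.11153 + 6.29608) = 2.531 km
  B: √((-0.076·111.32)² + (0.028·49.2)²) = √(71.57701 + 1.89778) = 8.572 km
  C: √((-0.075·111.32)² + (0.044·49.2)²) = √(69.70580 + 4.68636) = 8.625 km
  D: √((-0.024·111.32)² + (0.129·49.2)²) = √(7.13787 + 40.28187) = 6.886 km
  E: √((0.044·111.32)² + (0.114·49.2)²) = √(23.99119 + 31.45864) = 7.446 km
  → nearest: A (2.531 km)
R at 63.730°N, 21.996°W:
  A: √((0.045·111.32)² + (-0.082·49.2)²) = √(25.09409 + 16.27638) = 6.432 km
  B: √((-0.034·111.32)² + (-0.105·49.2)²) = √(14.32532 + 26.68756) = 6.404 km
  C: √((-0.033·111.32)² + (-0.089·49.2)²) = √(13.49504 + 19.17389) = 5.716 km
  D: √((0.018·111.32)² + (-0.004·49.2)²) = √(4.01505 + 0.03873) = 2.013 km
  E: √((0.086·111.32)² + (-0.019·49.2)²) = √(91.65229 + 0.87385) = 9.619 km
  → nearest: D (2.013 km)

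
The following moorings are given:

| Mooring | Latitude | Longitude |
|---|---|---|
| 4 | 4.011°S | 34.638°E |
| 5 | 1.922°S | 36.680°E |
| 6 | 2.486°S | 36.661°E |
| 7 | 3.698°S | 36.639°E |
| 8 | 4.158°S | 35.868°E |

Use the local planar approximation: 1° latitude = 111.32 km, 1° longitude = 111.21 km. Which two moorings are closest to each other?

5 and 6

Pairwise distances:
4–5: √((2.089·111.32)² + (2.042·111.21)²) = √(54078.33045 + 51570.24053) = 325.036 km
4–6: √((1.525·111.32)² + (2.023·111.21)²) = √(28819.47617 + 50615.02399) = 281.841 km
4–7: √((0.313·111.32)² + (2.001·111.21)²) = √(1214.04580 + 49520.13942) = 225.243 km
4–8: √((-0.147·111.32)² + (1.230·111.21)²) = √(267.78181 + 18711.03902) = 137.764 km
5–6: √((-0.564·111.32)² + (-0.019·111.21)²) = √(3941.89093 + 4.46473) = 62.820 km
5–7: √((-1.776·111.32)² + (-0.041·111.21)²) = √(39086.99815 + 20.79004) = 197.757 km
5–8: √((-2.236·111.32)² + (-0.812·111.21)²) = √(61956.94479 + 8154.54512) = 264.786 km
6–7: √((-1.212·111.32)² + (-0.022·111.21)²) = √(18203.36323 + 5.98595) = 134.942 km
6–8: √((-1.672·111.32)² + (-0.793·111.21)²) = √(34643.27502 + 7777.39320) = 205.963 km
7–8: √((-0.460·111.32)² + (-0.771·111.21)²) = √(2622.17733 + 7351.84662) = 99.870 km
Closest pair: 5–6 at 62.820 km.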